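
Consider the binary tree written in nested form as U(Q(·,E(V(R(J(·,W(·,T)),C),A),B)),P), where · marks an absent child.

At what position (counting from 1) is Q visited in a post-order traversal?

Post-order visits the left subtree, then the right subtree, then the node.
At U: go left to Q.
  At Q: no left child.
  At Q: go right to E.
    At E: go left to V.
      At V: go left to R.
        At R: go left to J.
          At J: no left child.
          At J: go right to W.
            At W: no left child.
            At W: go right to T.
              T is a leaf — visit T.
            Visit W.
          Visit J.
        At R: go right to C.
          C is a leaf — visit C.
        Visit R.
      At V: go right to A.
        A is a leaf — visit A.
      Visit V.
    At E: go right to B.
      B is a leaf — visit B.
    Visit E.
  Visit Q.
At U: go right to P.
  P is a leaf — visit P.
Visit U.
Full post-order sequence: T, W, J, C, R, A, V, B, E, Q, P, U.

10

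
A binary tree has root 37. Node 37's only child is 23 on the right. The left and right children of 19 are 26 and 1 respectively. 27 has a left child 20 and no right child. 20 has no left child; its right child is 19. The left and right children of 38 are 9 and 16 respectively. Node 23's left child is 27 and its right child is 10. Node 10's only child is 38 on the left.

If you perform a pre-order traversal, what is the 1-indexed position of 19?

Pre-order visits the node, then its left subtree, then its right subtree.
Visit 37.
At 37: no left child.
At 37: go right to 23.
  Visit 23.
  At 23: go left to 27.
    Visit 27.
    At 27: go left to 20.
      Visit 20.
      At 20: no left child.
      At 20: go right to 19.
        Visit 19.
        At 19: go left to 26.
          26 is a leaf — visit 26.
        At 19: go right to 1.
          1 is a leaf — visit 1.
    At 27: no right child.
  At 23: go right to 10.
    Visit 10.
    At 10: go left to 38.
      Visit 38.
      At 38: go left to 9.
        9 is a leaf — visit 9.
      At 38: go right to 16.
        16 is a leaf — visit 16.
    At 10: no right child.
Full pre-order sequence: 37, 23, 27, 20, 19, 26, 1, 10, 38, 9, 16.

5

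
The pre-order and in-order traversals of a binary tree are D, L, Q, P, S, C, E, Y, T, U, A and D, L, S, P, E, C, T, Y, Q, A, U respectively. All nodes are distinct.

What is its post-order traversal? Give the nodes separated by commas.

The first element of pre-order is the root; it splits in-order into left and right subtrees.
Root D: left subtree has 0 nodes { }, right has 10 {L, S, P, E, C, T, Y, Q, A, U}.
  Root L: left subtree has 0 nodes { }, right has 9 {S, P, E, C, T, Y, Q, A, U}.
    Root Q: left subtree has 6 nodes {S, P, E, C, T, Y}, right has 2 {A, U}.
      Root P: left subtree has 1 node {S}, right has 4 {E, C, T, Y}.
        Root C: left subtree has 1 node {E}, right has 2 {T, Y}.
          Root Y: left subtree has 1 node {T}, right has 0 { }.
      Root U: left subtree has 1 node {A}, right has 0 { }.

S, E, T, Y, C, P, A, U, Q, L, D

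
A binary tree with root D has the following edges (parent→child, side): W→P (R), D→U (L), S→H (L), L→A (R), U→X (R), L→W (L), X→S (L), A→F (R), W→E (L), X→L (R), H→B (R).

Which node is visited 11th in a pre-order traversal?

A

Pre-order visits the node, then its left subtree, then its right subtree.
Visit D.
At D: go left to U.
  Visit U.
  At U: no left child.
  At U: go right to X.
    Visit X.
    At X: go left to S.
      Visit S.
      At S: go left to H.
        Visit H.
        At H: no left child.
        At H: go right to B.
          B is a leaf — visit B.
      At S: no right child.
    At X: go right to L.
      Visit L.
      At L: go left to W.
        Visit W.
        At W: go left to E.
          E is a leaf — visit E.
        At W: go right to P.
          P is a leaf — visit P.
      At L: go right to A.
        Visit A.
        At A: no left child.
        At A: go right to F.
          F is a leaf — visit F.
At D: no right child.
Full pre-order sequence: D, U, X, S, H, B, L, W, E, P, A, F.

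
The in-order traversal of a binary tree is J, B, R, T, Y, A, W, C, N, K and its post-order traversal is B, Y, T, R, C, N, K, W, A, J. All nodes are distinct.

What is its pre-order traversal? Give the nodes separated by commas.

J, A, R, B, T, Y, W, K, N, C

The last element of post-order is the root; it splits in-order into left and right subtrees.
Root J: left subtree has 0 nodes { }, right has 9 {B, R, T, Y, A, W, C, N, K}.
  Root A: left subtree has 4 nodes {B, R, T, Y}, right has 4 {W, C, N, K}.
    Root R: left subtree has 1 node {B}, right has 2 {T, Y}.
      Root T: left subtree has 0 nodes { }, right has 1 {Y}.
    Root W: left subtree has 0 nodes { }, right has 3 {C, N, K}.
      Root K: left subtree has 2 nodes {C, N}, right has 0 { }.
        Root N: left subtree has 1 node {C}, right has 0 { }.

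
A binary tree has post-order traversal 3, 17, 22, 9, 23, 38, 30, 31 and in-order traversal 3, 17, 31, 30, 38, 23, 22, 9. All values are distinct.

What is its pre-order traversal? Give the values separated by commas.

The last element of post-order is the root; it splits in-order into left and right subtrees.
Root 31: left subtree has 2 nodes {3, 17}, right has 5 {30, 38, 23, 22, 9}.
  Root 17: left subtree has 1 node {3}, right has 0 { }.
  Root 30: left subtree has 0 nodes { }, right has 4 {38, 23, 22, 9}.
    Root 38: left subtree has 0 nodes { }, right has 3 {23, 22, 9}.
      Root 23: left subtree has 0 nodes { }, right has 2 {22, 9}.
        Root 9: left subtree has 1 node {22}, right has 0 { }.

31, 17, 3, 30, 38, 23, 9, 22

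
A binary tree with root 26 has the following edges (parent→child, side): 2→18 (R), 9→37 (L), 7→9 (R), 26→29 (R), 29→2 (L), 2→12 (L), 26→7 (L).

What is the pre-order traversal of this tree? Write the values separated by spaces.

26 7 9 37 29 2 12 18

Pre-order visits the node, then its left subtree, then its right subtree.
Visit 26.
At 26: go left to 7.
  Visit 7.
  At 7: no left child.
  At 7: go right to 9.
    Visit 9.
    At 9: go left to 37.
      37 is a leaf — visit 37.
    At 9: no right child.
At 26: go right to 29.
  Visit 29.
  At 29: go left to 2.
    Visit 2.
    At 2: go left to 12.
      12 is a leaf — visit 12.
    At 2: go right to 18.
      18 is a leaf — visit 18.
  At 29: no right child.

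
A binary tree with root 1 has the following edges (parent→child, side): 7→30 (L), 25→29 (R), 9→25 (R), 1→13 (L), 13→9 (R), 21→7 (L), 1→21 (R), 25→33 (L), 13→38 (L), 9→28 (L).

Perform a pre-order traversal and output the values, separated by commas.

Pre-order visits the node, then its left subtree, then its right subtree.
Visit 1.
At 1: go left to 13.
  Visit 13.
  At 13: go left to 38.
    38 is a leaf — visit 38.
  At 13: go right to 9.
    Visit 9.
    At 9: go left to 28.
      28 is a leaf — visit 28.
    At 9: go right to 25.
      Visit 25.
      At 25: go left to 33.
        33 is a leaf — visit 33.
      At 25: go right to 29.
        29 is a leaf — visit 29.
At 1: go right to 21.
  Visit 21.
  At 21: go left to 7.
    Visit 7.
    At 7: go left to 30.
      30 is a leaf — visit 30.
    At 7: no right child.
  At 21: no right child.

1, 13, 38, 9, 28, 25, 33, 29, 21, 7, 30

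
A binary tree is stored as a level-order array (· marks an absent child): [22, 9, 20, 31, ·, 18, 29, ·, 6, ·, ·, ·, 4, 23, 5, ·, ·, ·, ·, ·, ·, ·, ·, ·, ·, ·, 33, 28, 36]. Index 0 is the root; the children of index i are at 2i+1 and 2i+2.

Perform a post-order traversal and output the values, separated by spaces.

Post-order visits the left subtree, then the right subtree, then the node.
At 22: go left to 9.
  At 9: go left to 31.
    At 31: no left child.
    At 31: go right to 6.
      6 is a leaf — visit 6.
    Visit 31.
  At 9: no right child.
  Visit 9.
At 22: go right to 20.
  At 20: go left to 18.
    At 18: no left child.
    At 18: go right to 4.
      At 4: no left child.
      At 4: go right to 33.
        33 is a leaf — visit 33.
      Visit 4.
    Visit 18.
  At 20: go right to 29.
    At 29: go left to 23.
      At 23: go left to 28.
        28 is a leaf — visit 28.
      At 23: go right to 36.
        36 is a leaf — visit 36.
      Visit 23.
    At 29: go right to 5.
      5 is a leaf — visit 5.
    Visit 29.
  Visit 20.
Visit 22.

6 31 9 33 4 18 28 36 23 5 29 20 22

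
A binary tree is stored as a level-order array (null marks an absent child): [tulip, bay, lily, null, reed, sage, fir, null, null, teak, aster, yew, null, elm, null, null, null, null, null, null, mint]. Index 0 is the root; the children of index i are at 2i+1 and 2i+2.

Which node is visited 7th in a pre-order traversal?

lily

Pre-order visits the node, then its left subtree, then its right subtree.
Visit tulip.
At tulip: go left to bay.
  Visit bay.
  At bay: no left child.
  At bay: go right to reed.
    Visit reed.
    At reed: go left to teak.
      Visit teak.
      At teak: no left child.
      At teak: go right to mint.
        mint is a leaf — visit mint.
    At reed: go right to aster.
      aster is a leaf — visit aster.
At tulip: go right to lily.
  Visit lily.
  At lily: go left to sage.
    Visit sage.
    At sage: go left to yew.
      yew is a leaf — visit yew.
    At sage: no right child.
  At lily: go right to fir.
    Visit fir.
    At fir: go left to elm.
      elm is a leaf — visit elm.
    At fir: no right child.
Full pre-order sequence: tulip, bay, reed, teak, mint, aster, lily, sage, yew, fir, elm.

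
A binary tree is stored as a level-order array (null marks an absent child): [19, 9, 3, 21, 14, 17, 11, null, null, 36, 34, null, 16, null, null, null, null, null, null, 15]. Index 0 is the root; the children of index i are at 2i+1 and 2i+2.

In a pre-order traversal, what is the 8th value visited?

Pre-order visits the node, then its left subtree, then its right subtree.
Visit 19.
At 19: go left to 9.
  Visit 9.
  At 9: go left to 21.
    21 is a leaf — visit 21.
  At 9: go right to 14.
    Visit 14.
    At 14: go left to 36.
      Visit 36.
      At 36: go left to 15.
        15 is a leaf — visit 15.
      At 36: no right child.
    At 14: go right to 34.
      34 is a leaf — visit 34.
At 19: go right to 3.
  Visit 3.
  At 3: go left to 17.
    Visit 17.
    At 17: no left child.
    At 17: go right to 16.
      16 is a leaf — visit 16.
  At 3: go right to 11.
    11 is a leaf — visit 11.
Full pre-order sequence: 19, 9, 21, 14, 36, 15, 34, 3, 17, 16, 11.

3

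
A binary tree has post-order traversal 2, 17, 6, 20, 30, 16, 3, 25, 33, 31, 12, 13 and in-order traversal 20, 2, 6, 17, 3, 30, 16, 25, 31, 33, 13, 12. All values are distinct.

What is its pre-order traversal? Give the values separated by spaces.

13 31 25 3 20 6 2 17 16 30 33 12

The last element of post-order is the root; it splits in-order into left and right subtrees.
Root 13: left subtree has 10 nodes {20, 2, 6, 17, 3, 30, 16, 25, 31, 33}, right has 1 {12}.
  Root 31: left subtree has 8 nodes {20, 2, 6, 17, 3, 30, 16, 25}, right has 1 {33}.
    Root 25: left subtree has 7 nodes {20, 2, 6, 17, 3, 30, 16}, right has 0 { }.
      Root 3: left subtree has 4 nodes {20, 2, 6, 17}, right has 2 {30, 16}.
        Root 20: left subtree has 0 nodes { }, right has 3 {2, 6, 17}.
          Root 6: left subtree has 1 node {2}, right has 1 {17}.
        Root 16: left subtree has 1 node {30}, right has 0 { }.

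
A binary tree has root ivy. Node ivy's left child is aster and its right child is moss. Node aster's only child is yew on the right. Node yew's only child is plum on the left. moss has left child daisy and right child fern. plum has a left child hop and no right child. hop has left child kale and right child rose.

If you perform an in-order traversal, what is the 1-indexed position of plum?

In-order visits the left subtree, then the node, then the right subtree.
At ivy: go left to aster.
  At aster: no left child.
  Visit aster.
  At aster: go right to yew.
    At yew: go left to plum.
      At plum: go left to hop.
        At hop: go left to kale.
          kale is a leaf — visit kale.
        Visit hop.
        At hop: go right to rose.
          rose is a leaf — visit rose.
      Visit plum.
      At plum: no right child.
    Visit yew.
    At yew: no right child.
Visit ivy.
At ivy: go right to moss.
  At moss: go left to daisy.
    daisy is a leaf — visit daisy.
  Visit moss.
  At moss: go right to fern.
    fern is a leaf — visit fern.
Full in-order sequence: aster, kale, hop, rose, plum, yew, ivy, daisy, moss, fern.

5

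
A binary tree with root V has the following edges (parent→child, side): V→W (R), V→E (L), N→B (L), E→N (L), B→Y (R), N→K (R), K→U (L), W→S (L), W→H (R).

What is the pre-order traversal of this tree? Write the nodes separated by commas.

V, E, N, B, Y, K, U, W, S, H

Pre-order visits the node, then its left subtree, then its right subtree.
Visit V.
At V: go left to E.
  Visit E.
  At E: go left to N.
    Visit N.
    At N: go left to B.
      Visit B.
      At B: no left child.
      At B: go right to Y.
        Y is a leaf — visit Y.
    At N: go right to K.
      Visit K.
      At K: go left to U.
        U is a leaf — visit U.
      At K: no right child.
  At E: no right child.
At V: go right to W.
  Visit W.
  At W: go left to S.
    S is a leaf — visit S.
  At W: go right to H.
    H is a leaf — visit H.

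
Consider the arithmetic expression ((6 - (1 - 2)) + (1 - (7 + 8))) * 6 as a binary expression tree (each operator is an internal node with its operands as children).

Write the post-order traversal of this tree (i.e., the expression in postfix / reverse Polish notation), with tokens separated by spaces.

Post-order on an expression tree gives postfix notation: for each operator, emit left operand, right operand, then the operator.

6 1 2 - - 1 7 8 + - + 6 *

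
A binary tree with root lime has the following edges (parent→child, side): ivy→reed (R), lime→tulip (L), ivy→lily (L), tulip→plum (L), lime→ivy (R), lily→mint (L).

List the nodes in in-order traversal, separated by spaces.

In-order visits the left subtree, then the node, then the right subtree.
At lime: go left to tulip.
  At tulip: go left to plum.
    plum is a leaf — visit plum.
  Visit tulip.
  At tulip: no right child.
Visit lime.
At lime: go right to ivy.
  At ivy: go left to lily.
    At lily: go left to mint.
      mint is a leaf — visit mint.
    Visit lily.
    At lily: no right child.
  Visit ivy.
  At ivy: go right to reed.
    reed is a leaf — visit reed.

plum tulip lime mint lily ivy reed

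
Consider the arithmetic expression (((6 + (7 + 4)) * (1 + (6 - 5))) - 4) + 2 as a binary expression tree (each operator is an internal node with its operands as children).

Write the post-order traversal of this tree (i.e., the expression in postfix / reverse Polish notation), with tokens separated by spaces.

6 7 4 + + 1 6 5 - + * 4 - 2 +

Post-order on an expression tree gives postfix notation: for each operator, emit left operand, right operand, then the operator.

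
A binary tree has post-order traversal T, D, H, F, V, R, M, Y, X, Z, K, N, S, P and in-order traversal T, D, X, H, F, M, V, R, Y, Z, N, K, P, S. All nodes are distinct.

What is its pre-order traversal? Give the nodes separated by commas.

P, N, Z, X, D, T, Y, M, F, H, R, V, K, S

The last element of post-order is the root; it splits in-order into left and right subtrees.
Root P: left subtree has 12 nodes {T, D, X, H, F, M, V, R, Y, Z, N, K}, right has 1 {S}.
  Root N: left subtree has 10 nodes {T, D, X, H, F, M, V, R, Y, Z}, right has 1 {K}.
    Root Z: left subtree has 9 nodes {T, D, X, H, F, M, V, R, Y}, right has 0 { }.
      Root X: left subtree has 2 nodes {T, D}, right has 6 {H, F, M, V, R, Y}.
        Root D: left subtree has 1 node {T}, right has 0 { }.
        Root Y: left subtree has 5 nodes {H, F, M, V, R}, right has 0 { }.
          Root M: left subtree has 2 nodes {H, F}, right has 2 {V, R}.
            Root F: left subtree has 1 node {H}, right has 0 { }.
            Root R: left subtree has 1 node {V}, right has 0 { }.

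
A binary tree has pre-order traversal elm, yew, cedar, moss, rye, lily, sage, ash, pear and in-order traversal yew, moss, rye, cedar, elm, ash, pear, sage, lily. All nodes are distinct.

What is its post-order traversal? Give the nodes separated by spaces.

rye moss cedar yew pear ash sage lily elm

The first element of pre-order is the root; it splits in-order into left and right subtrees.
Root elm: left subtree has 4 nodes {yew, moss, rye, cedar}, right has 4 {ash, pear, sage, lily}.
  Root yew: left subtree has 0 nodes { }, right has 3 {moss, rye, cedar}.
    Root cedar: left subtree has 2 nodes {moss, rye}, right has 0 { }.
      Root moss: left subtree has 0 nodes { }, right has 1 {rye}.
  Root lily: left subtree has 3 nodes {ash, pear, sage}, right has 0 { }.
    Root sage: left subtree has 2 nodes {ash, pear}, right has 0 { }.
      Root ash: left subtree has 0 nodes { }, right has 1 {pear}.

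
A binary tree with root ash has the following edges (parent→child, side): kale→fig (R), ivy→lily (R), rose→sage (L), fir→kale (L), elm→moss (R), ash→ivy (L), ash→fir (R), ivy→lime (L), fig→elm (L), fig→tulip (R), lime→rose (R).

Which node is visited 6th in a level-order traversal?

Level-order visits nodes level by level from the root, left to right within each level.
Level 0: ash
Level 1: ivy, fir
Level 2: lime, lily, kale
Level 3: rose, fig
Level 4: sage, elm, tulip
Level 5: moss
Full level-order sequence: ash, ivy, fir, lime, lily, kale, rose, fig, sage, elm, tulip, moss.

kale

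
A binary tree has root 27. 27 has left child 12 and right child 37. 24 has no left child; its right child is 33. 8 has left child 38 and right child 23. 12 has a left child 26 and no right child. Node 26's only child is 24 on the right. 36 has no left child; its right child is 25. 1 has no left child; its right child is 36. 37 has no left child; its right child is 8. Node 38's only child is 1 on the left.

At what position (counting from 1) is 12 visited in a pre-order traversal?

Pre-order visits the node, then its left subtree, then its right subtree.
Visit 27.
At 27: go left to 12.
  Visit 12.
  At 12: go left to 26.
    Visit 26.
    At 26: no left child.
    At 26: go right to 24.
      Visit 24.
      At 24: no left child.
      At 24: go right to 33.
        33 is a leaf — visit 33.
  At 12: no right child.
At 27: go right to 37.
  Visit 37.
  At 37: no left child.
  At 37: go right to 8.
    Visit 8.
    At 8: go left to 38.
      Visit 38.
      At 38: go left to 1.
        Visit 1.
        At 1: no left child.
        At 1: go right to 36.
          Visit 36.
          At 36: no left child.
          At 36: go right to 25.
            25 is a leaf — visit 25.
      At 38: no right child.
    At 8: go right to 23.
      23 is a leaf — visit 23.
Full pre-order sequence: 27, 12, 26, 24, 33, 37, 8, 38, 1, 36, 25, 23.

2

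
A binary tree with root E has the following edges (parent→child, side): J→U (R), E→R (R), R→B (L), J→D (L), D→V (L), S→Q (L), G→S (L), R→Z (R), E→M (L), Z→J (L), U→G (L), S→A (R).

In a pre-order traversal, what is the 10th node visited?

G

Pre-order visits the node, then its left subtree, then its right subtree.
Visit E.
At E: go left to M.
  M is a leaf — visit M.
At E: go right to R.
  Visit R.
  At R: go left to B.
    B is a leaf — visit B.
  At R: go right to Z.
    Visit Z.
    At Z: go left to J.
      Visit J.
      At J: go left to D.
        Visit D.
        At D: go left to V.
          V is a leaf — visit V.
        At D: no right child.
      At J: go right to U.
        Visit U.
        At U: go left to G.
          Visit G.
          At G: go left to S.
            Visit S.
            At S: go left to Q.
              Q is a leaf — visit Q.
            At S: go right to A.
              A is a leaf — visit A.
          At G: no right child.
        At U: no right child.
    At Z: no right child.
Full pre-order sequence: E, M, R, B, Z, J, D, V, U, G, S, Q, A.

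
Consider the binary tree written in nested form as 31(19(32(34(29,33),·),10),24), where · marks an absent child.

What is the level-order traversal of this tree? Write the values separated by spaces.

Level-order visits nodes level by level from the root, left to right within each level.
Level 0: 31
Level 1: 19, 24
Level 2: 32, 10
Level 3: 34
Level 4: 29, 33

31 19 24 32 10 34 29 33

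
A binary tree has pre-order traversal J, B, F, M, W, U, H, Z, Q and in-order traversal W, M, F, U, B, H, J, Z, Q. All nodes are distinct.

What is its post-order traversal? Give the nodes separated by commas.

W, M, U, F, H, B, Q, Z, J

The first element of pre-order is the root; it splits in-order into left and right subtrees.
Root J: left subtree has 6 nodes {W, M, F, U, B, H}, right has 2 {Z, Q}.
  Root B: left subtree has 4 nodes {W, M, F, U}, right has 1 {H}.
    Root F: left subtree has 2 nodes {W, M}, right has 1 {U}.
      Root M: left subtree has 1 node {W}, right has 0 { }.
  Root Z: left subtree has 0 nodes { }, right has 1 {Q}.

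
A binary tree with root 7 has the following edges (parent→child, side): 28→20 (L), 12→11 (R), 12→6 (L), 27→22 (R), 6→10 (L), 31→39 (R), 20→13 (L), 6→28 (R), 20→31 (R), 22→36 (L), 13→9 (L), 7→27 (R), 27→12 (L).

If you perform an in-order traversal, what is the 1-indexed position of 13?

5

In-order visits the left subtree, then the node, then the right subtree.
At 7: no left child.
Visit 7.
At 7: go right to 27.
  At 27: go left to 12.
    At 12: go left to 6.
      At 6: go left to 10.
        10 is a leaf — visit 10.
      Visit 6.
      At 6: go right to 28.
        At 28: go left to 20.
          At 20: go left to 13.
            At 13: go left to 9.
              9 is a leaf — visit 9.
            Visit 13.
            At 13: no right child.
          Visit 20.
          At 20: go right to 31.
            At 31: no left child.
            Visit 31.
            At 31: go right to 39.
              39 is a leaf — visit 39.
        Visit 28.
        At 28: no right child.
    Visit 12.
    At 12: go right to 11.
      11 is a leaf — visit 11.
  Visit 27.
  At 27: go right to 22.
    At 22: go left to 36.
      36 is a leaf — visit 36.
    Visit 22.
    At 22: no right child.
Full in-order sequence: 7, 10, 6, 9, 13, 20, 31, 39, 28, 12, 11, 27, 36, 22.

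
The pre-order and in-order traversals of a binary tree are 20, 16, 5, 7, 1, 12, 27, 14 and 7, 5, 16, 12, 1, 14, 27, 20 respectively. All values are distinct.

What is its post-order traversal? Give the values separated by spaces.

The first element of pre-order is the root; it splits in-order into left and right subtrees.
Root 20: left subtree has 7 nodes {7, 5, 16, 12, 1, 14, 27}, right has 0 { }.
  Root 16: left subtree has 2 nodes {7, 5}, right has 4 {12, 1, 14, 27}.
    Root 5: left subtree has 1 node {7}, right has 0 { }.
    Root 1: left subtree has 1 node {12}, right has 2 {14, 27}.
      Root 27: left subtree has 1 node {14}, right has 0 { }.

7 5 12 14 27 1 16 20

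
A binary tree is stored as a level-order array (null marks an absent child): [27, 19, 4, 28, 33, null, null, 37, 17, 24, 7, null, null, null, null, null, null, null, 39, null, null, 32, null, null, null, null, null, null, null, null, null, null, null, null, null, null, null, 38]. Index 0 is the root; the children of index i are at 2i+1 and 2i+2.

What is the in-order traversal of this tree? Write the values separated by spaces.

In-order visits the left subtree, then the node, then the right subtree.
At 27: go left to 19.
  At 19: go left to 28.
    At 28: go left to 37.
      37 is a leaf — visit 37.
    Visit 28.
    At 28: go right to 17.
      At 17: no left child.
      Visit 17.
      At 17: go right to 39.
        At 39: go left to 38.
          38 is a leaf — visit 38.
        Visit 39.
        At 39: no right child.
  Visit 19.
  At 19: go right to 33.
    At 33: go left to 24.
      24 is a leaf — visit 24.
    Visit 33.
    At 33: go right to 7.
      At 7: go left to 32.
        32 is a leaf — visit 32.
      Visit 7.
      At 7: no right child.
Visit 27.
At 27: go right to 4.
  4 is a leaf — visit 4.

37 28 17 38 39 19 24 33 32 7 27 4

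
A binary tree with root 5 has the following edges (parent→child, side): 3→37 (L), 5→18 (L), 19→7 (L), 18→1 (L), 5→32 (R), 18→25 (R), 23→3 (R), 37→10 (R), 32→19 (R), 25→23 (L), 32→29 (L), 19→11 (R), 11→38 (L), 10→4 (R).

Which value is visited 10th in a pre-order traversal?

Pre-order visits the node, then its left subtree, then its right subtree.
Visit 5.
At 5: go left to 18.
  Visit 18.
  At 18: go left to 1.
    1 is a leaf — visit 1.
  At 18: go right to 25.
    Visit 25.
    At 25: go left to 23.
      Visit 23.
      At 23: no left child.
      At 23: go right to 3.
        Visit 3.
        At 3: go left to 37.
          Visit 37.
          At 37: no left child.
          At 37: go right to 10.
            Visit 10.
            At 10: no left child.
            At 10: go right to 4.
              4 is a leaf — visit 4.
        At 3: no right child.
    At 25: no right child.
At 5: go right to 32.
  Visit 32.
  At 32: go left to 29.
    29 is a leaf — visit 29.
  At 32: go right to 19.
    Visit 19.
    At 19: go left to 7.
      7 is a leaf — visit 7.
    At 19: go right to 11.
      Visit 11.
      At 11: go left to 38.
        38 is a leaf — visit 38.
      At 11: no right child.
Full pre-order sequence: 5, 18, 1, 25, 23, 3, 37, 10, 4, 32, 29, 19, 7, 11, 38.

32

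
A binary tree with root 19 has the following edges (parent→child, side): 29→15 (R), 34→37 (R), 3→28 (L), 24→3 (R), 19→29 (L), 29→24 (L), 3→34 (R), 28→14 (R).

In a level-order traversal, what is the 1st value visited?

Level-order visits nodes level by level from the root, left to right within each level.
Level 0: 19
Level 1: 29
Level 2: 24, 15
Level 3: 3
Level 4: 28, 34
Level 5: 14, 37
Full level-order sequence: 19, 29, 24, 15, 3, 28, 34, 14, 37.

19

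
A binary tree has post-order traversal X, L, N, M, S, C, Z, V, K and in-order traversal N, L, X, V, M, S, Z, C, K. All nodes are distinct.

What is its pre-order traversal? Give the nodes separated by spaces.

K V N L X Z S M C

The last element of post-order is the root; it splits in-order into left and right subtrees.
Root K: left subtree has 8 nodes {N, L, X, V, M, S, Z, C}, right has 0 { }.
  Root V: left subtree has 3 nodes {N, L, X}, right has 4 {M, S, Z, C}.
    Root N: left subtree has 0 nodes { }, right has 2 {L, X}.
      Root L: left subtree has 0 nodes { }, right has 1 {X}.
    Root Z: left subtree has 2 nodes {M, S}, right has 1 {C}.
      Root S: left subtree has 1 node {M}, right has 0 { }.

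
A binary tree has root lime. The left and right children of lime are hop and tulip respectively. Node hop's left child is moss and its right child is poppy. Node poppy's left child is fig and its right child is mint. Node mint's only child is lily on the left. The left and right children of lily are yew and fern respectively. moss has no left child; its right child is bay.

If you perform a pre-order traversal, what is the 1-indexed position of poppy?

Pre-order visits the node, then its left subtree, then its right subtree.
Visit lime.
At lime: go left to hop.
  Visit hop.
  At hop: go left to moss.
    Visit moss.
    At moss: no left child.
    At moss: go right to bay.
      bay is a leaf — visit bay.
  At hop: go right to poppy.
    Visit poppy.
    At poppy: go left to fig.
      fig is a leaf — visit fig.
    At poppy: go right to mint.
      Visit mint.
      At mint: go left to lily.
        Visit lily.
        At lily: go left to yew.
          yew is a leaf — visit yew.
        At lily: go right to fern.
          fern is a leaf — visit fern.
      At mint: no right child.
At lime: go right to tulip.
  tulip is a leaf — visit tulip.
Full pre-order sequence: lime, hop, moss, bay, poppy, fig, mint, lily, yew, fern, tulip.

5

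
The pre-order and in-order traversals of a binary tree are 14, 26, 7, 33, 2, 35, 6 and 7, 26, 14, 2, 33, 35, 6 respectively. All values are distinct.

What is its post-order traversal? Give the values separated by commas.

7, 26, 2, 6, 35, 33, 14

The first element of pre-order is the root; it splits in-order into left and right subtrees.
Root 14: left subtree has 2 nodes {7, 26}, right has 4 {2, 33, 35, 6}.
  Root 26: left subtree has 1 node {7}, right has 0 { }.
  Root 33: left subtree has 1 node {2}, right has 2 {35, 6}.
    Root 35: left subtree has 0 nodes { }, right has 1 {6}.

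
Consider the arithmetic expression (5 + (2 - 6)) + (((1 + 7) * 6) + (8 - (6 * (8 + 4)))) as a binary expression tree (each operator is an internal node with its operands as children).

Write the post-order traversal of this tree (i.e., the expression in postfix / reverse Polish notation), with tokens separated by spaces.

5 2 6 - + 1 7 + 6 * 8 6 8 4 + * - + +

Post-order on an expression tree gives postfix notation: for each operator, emit left operand, right operand, then the operator.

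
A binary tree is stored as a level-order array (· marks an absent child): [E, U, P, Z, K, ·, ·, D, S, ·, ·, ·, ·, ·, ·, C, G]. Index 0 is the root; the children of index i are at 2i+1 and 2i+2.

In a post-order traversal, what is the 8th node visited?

P

Post-order visits the left subtree, then the right subtree, then the node.
At E: go left to U.
  At U: go left to Z.
    At Z: go left to D.
      At D: go left to C.
        C is a leaf — visit C.
      At D: go right to G.
        G is a leaf — visit G.
      Visit D.
    At Z: go right to S.
      S is a leaf — visit S.
    Visit Z.
  At U: go right to K.
    K is a leaf — visit K.
  Visit U.
At E: go right to P.
  P is a leaf — visit P.
Visit E.
Full post-order sequence: C, G, D, S, Z, K, U, P, E.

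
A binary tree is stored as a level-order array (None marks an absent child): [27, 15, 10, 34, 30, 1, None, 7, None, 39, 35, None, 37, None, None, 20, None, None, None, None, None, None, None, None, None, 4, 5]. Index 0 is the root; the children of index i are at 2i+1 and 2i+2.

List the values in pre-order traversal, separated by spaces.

27 15 34 7 20 30 39 35 10 1 37 4 5

Pre-order visits the node, then its left subtree, then its right subtree.
Visit 27.
At 27: go left to 15.
  Visit 15.
  At 15: go left to 34.
    Visit 34.
    At 34: go left to 7.
      Visit 7.
      At 7: go left to 20.
        20 is a leaf — visit 20.
      At 7: no right child.
    At 34: no right child.
  At 15: go right to 30.
    Visit 30.
    At 30: go left to 39.
      39 is a leaf — visit 39.
    At 30: go right to 35.
      35 is a leaf — visit 35.
At 27: go right to 10.
  Visit 10.
  At 10: go left to 1.
    Visit 1.
    At 1: no left child.
    At 1: go right to 37.
      Visit 37.
      At 37: go left to 4.
        4 is a leaf — visit 4.
      At 37: go right to 5.
        5 is a leaf — visit 5.
  At 10: no right child.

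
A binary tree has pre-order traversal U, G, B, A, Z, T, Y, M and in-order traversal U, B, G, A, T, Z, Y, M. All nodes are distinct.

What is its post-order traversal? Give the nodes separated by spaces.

B T M Y Z A G U

The first element of pre-order is the root; it splits in-order into left and right subtrees.
Root U: left subtree has 0 nodes { }, right has 7 {B, G, A, T, Z, Y, M}.
  Root G: left subtree has 1 node {B}, right has 5 {A, T, Z, Y, M}.
    Root A: left subtree has 0 nodes { }, right has 4 {T, Z, Y, M}.
      Root Z: left subtree has 1 node {T}, right has 2 {Y, M}.
        Root Y: left subtree has 0 nodes { }, right has 1 {M}.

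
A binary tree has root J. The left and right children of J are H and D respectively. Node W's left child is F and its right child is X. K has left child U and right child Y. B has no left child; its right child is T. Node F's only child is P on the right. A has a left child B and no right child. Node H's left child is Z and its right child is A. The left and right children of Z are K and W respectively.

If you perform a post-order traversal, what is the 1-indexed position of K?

Post-order visits the left subtree, then the right subtree, then the node.
At J: go left to H.
  At H: go left to Z.
    At Z: go left to K.
      At K: go left to U.
        U is a leaf — visit U.
      At K: go right to Y.
        Y is a leaf — visit Y.
      Visit K.
    At Z: go right to W.
      At W: go left to F.
        At F: no left child.
        At F: go right to P.
          P is a leaf — visit P.
        Visit F.
      At W: go right to X.
        X is a leaf — visit X.
      Visit W.
    Visit Z.
  At H: go right to A.
    At A: go left to B.
      At B: no left child.
      At B: go right to T.
        T is a leaf — visit T.
      Visit B.
    At A: no right child.
    Visit A.
  Visit H.
At J: go right to D.
  D is a leaf — visit D.
Visit J.
Full post-order sequence: U, Y, K, P, F, X, W, Z, T, B, A, H, D, J.

3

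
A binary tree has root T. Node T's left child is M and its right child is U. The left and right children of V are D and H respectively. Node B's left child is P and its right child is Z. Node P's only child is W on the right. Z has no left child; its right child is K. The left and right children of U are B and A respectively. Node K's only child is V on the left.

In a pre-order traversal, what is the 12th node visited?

A

Pre-order visits the node, then its left subtree, then its right subtree.
Visit T.
At T: go left to M.
  M is a leaf — visit M.
At T: go right to U.
  Visit U.
  At U: go left to B.
    Visit B.
    At B: go left to P.
      Visit P.
      At P: no left child.
      At P: go right to W.
        W is a leaf — visit W.
    At B: go right to Z.
      Visit Z.
      At Z: no left child.
      At Z: go right to K.
        Visit K.
        At K: go left to V.
          Visit V.
          At V: go left to D.
            D is a leaf — visit D.
          At V: go right to H.
            H is a leaf — visit H.
        At K: no right child.
  At U: go right to A.
    A is a leaf — visit A.
Full pre-order sequence: T, M, U, B, P, W, Z, K, V, D, H, A.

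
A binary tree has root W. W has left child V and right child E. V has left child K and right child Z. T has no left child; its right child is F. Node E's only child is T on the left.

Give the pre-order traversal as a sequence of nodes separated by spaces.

Pre-order visits the node, then its left subtree, then its right subtree.
Visit W.
At W: go left to V.
  Visit V.
  At V: go left to K.
    K is a leaf — visit K.
  At V: go right to Z.
    Z is a leaf — visit Z.
At W: go right to E.
  Visit E.
  At E: go left to T.
    Visit T.
    At T: no left child.
    At T: go right to F.
      F is a leaf — visit F.
  At E: no right child.

W V K Z E T F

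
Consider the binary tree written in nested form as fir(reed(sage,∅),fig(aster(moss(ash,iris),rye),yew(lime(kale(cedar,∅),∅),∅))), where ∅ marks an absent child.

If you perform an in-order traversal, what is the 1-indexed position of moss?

In-order visits the left subtree, then the node, then the right subtree.
At fir: go left to reed.
  At reed: go left to sage.
    sage is a leaf — visit sage.
  Visit reed.
  At reed: no right child.
Visit fir.
At fir: go right to fig.
  At fig: go left to aster.
    At aster: go left to moss.
      At moss: go left to ash.
        ash is a leaf — visit ash.
      Visit moss.
      At moss: go right to iris.
        iris is a leaf — visit iris.
    Visit aster.
    At aster: go right to rye.
      rye is a leaf — visit rye.
  Visit fig.
  At fig: go right to yew.
    At yew: go left to lime.
      At lime: go left to kale.
        At kale: go left to cedar.
          cedar is a leaf — visit cedar.
        Visit kale.
        At kale: no right child.
      Visit lime.
      At lime: no right child.
    Visit yew.
    At yew: no right child.
Full in-order sequence: sage, reed, fir, ash, moss, iris, aster, rye, fig, cedar, kale, lime, yew.

5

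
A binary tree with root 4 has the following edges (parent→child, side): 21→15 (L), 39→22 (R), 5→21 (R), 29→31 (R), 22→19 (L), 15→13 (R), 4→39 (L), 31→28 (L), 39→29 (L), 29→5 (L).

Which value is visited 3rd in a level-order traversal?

29

Level-order visits nodes level by level from the root, left to right within each level.
Level 0: 4
Level 1: 39
Level 2: 29, 22
Level 3: 5, 31, 19
Level 4: 21, 28
Level 5: 15
Level 6: 13
Full level-order sequence: 4, 39, 29, 22, 5, 31, 19, 21, 28, 15, 13.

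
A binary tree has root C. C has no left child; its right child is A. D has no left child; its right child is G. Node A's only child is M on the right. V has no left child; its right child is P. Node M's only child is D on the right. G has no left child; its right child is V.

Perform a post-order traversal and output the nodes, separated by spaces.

P V G D M A C

Post-order visits the left subtree, then the right subtree, then the node.
At C: no left child.
At C: go right to A.
  At A: no left child.
  At A: go right to M.
    At M: no left child.
    At M: go right to D.
      At D: no left child.
      At D: go right to G.
        At G: no left child.
        At G: go right to V.
          At V: no left child.
          At V: go right to P.
            P is a leaf — visit P.
          Visit V.
        Visit G.
      Visit D.
    Visit M.
  Visit A.
Visit C.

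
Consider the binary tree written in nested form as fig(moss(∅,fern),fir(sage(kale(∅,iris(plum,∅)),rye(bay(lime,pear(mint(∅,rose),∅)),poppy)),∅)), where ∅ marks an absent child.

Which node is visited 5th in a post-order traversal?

kale

Post-order visits the left subtree, then the right subtree, then the node.
At fig: go left to moss.
  At moss: no left child.
  At moss: go right to fern.
    fern is a leaf — visit fern.
  Visit moss.
At fig: go right to fir.
  At fir: go left to sage.
    At sage: go left to kale.
      At kale: no left child.
      At kale: go right to iris.
        At iris: go left to plum.
          plum is a leaf — visit plum.
        At iris: no right child.
        Visit iris.
      Visit kale.
    At sage: go right to rye.
      At rye: go left to bay.
        At bay: go left to lime.
          lime is a leaf — visit lime.
        At bay: go right to pear.
          At pear: go left to mint.
            At mint: no left child.
            At mint: go right to rose.
              rose is a leaf — visit rose.
            Visit mint.
          At pear: no right child.
          Visit pear.
        Visit bay.
      At rye: go right to poppy.
        poppy is a leaf — visit poppy.
      Visit rye.
    Visit sage.
  At fir: no right child.
  Visit fir.
Visit fig.
Full post-order sequence: fern, moss, plum, iris, kale, lime, rose, mint, pear, bay, poppy, rye, sage, fir, fig.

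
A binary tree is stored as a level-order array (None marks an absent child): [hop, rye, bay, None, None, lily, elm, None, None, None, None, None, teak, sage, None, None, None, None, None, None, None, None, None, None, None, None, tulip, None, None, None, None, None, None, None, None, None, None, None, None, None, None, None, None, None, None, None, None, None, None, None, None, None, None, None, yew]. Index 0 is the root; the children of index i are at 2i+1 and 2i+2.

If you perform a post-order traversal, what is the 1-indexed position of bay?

8

Post-order visits the left subtree, then the right subtree, then the node.
At hop: go left to rye.
  rye is a leaf — visit rye.
At hop: go right to bay.
  At bay: go left to lily.
    At lily: no left child.
    At lily: go right to teak.
      At teak: no left child.
      At teak: go right to tulip.
        At tulip: no left child.
        At tulip: go right to yew.
          yew is a leaf — visit yew.
        Visit tulip.
      Visit teak.
    Visit lily.
  At bay: go right to elm.
    At elm: go left to sage.
      sage is a leaf — visit sage.
    At elm: no right child.
    Visit elm.
  Visit bay.
Visit hop.
Full post-order sequence: rye, yew, tulip, teak, lily, sage, elm, bay, hop.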